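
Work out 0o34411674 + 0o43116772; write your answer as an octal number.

Add column by column in base 8, right to left:
  4+2 = 6
  7+7 = 6 carry 1
  6+7+1 = 6 carry 1
  1+6+1 = 0 carry 1
  1+1+1 = 3
  4+1 = 5
  4+3 = 7
  3+4 = 7

0o77530666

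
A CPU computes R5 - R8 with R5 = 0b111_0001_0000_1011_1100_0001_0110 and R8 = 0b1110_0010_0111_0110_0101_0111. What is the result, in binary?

0b110001011100100010110111111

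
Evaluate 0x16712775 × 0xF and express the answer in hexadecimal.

0x150A14FDB

Multiply each base-16 digit by 15, carrying:
  5×15 = 75 → write B carry 4
  7×15+4 = 109 → write D carry 6
  7×15+6 = 111 → write F carry 6
  2×15+6 = 36 → write 4 carry 2
  1×15+2 = 17 → write 1 carry 1
  7×15+1 = 106 → write A carry 6
  6×15+6 = 96 → write 0 carry 6
  1×15+6 = 21 → write 5 carry 1
  remaining carry: 1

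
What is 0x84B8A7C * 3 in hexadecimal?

0x18E29F74

Multiply each base-16 digit by 3, carrying:
  C×3 = 36 → write 4 carry 2
  7×3+2 = 23 → write 7 carry 1
  A×3+1 = 31 → write F carry 1
  8×3+1 = 25 → write 9 carry 1
  B×3+1 = 34 → write 2 carry 2
  4×3+2 = 14 → write E
  8×3 = 24 → write 8 carry 1
  remaining carry: 1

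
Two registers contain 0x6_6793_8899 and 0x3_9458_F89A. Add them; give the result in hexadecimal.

Add column by column in base 16, right to left:
  9+A = 3 carry 1
  9+9+1 = 3 carry 1
  8+8+1 = 1 carry 1
  8+F+1 = 8 carry 1
  3+8+1 = C
  9+5 = E
  7+4 = B
  6+9 = F
  6+3 = 9

0x9FBEC8133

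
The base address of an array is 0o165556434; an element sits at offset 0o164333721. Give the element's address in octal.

Add column by column in base 8, right to left:
  4+1 = 5
  3+2 = 5
  4+7 = 3 carry 1
  6+3+1 = 2 carry 1
  5+3+1 = 1 carry 1
  5+3+1 = 1 carry 1
  5+4+1 = 2 carry 1
  6+6+1 = 5 carry 1
  1+1+1 = 3

0o352112355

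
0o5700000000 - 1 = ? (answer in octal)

0o5677777777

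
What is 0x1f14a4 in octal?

0o7612244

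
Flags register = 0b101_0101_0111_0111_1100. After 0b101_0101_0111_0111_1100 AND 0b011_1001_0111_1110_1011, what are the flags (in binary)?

AND bit by bit (1 only where both bits are 1):
  1010101011101111100
& 0111001011111101011
= 0010001011101101000

0b0010001011101101000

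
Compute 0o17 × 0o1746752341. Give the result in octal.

Multiply each base-8 digit by 15, carrying:
  1×15 = 15 → write 7 carry 1
  4×15+1 = 61 → write 5 carry 7
  3×15+7 = 52 → write 4 carry 6
  2×15+6 = 36 → write 4 carry 4
  5×15+4 = 79 → write 7 carry 9
  7×15+9 = 114 → write 2 carry 14
  6×15+14 = 104 → write 0 carry 13
  4×15+13 = 73 → write 1 carry 9
  7×15+9 = 114 → write 2 carry 14
  1×15+14 = 29 → write 5 carry 3
  remaining carry: 3

0o35210274457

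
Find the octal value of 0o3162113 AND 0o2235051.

0o2020011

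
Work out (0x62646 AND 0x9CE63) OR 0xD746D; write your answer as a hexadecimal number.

0x62646 AND 0x9CE63 = 0x00642.
Then OR with 0xD746D.

0xD766F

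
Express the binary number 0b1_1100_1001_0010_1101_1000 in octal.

0o7111330

Group the bits in threes: 111 001 001 001 011 011 000 → 7111330.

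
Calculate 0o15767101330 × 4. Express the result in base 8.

0o67734405540

Multiply each base-8 digit by 4, carrying:
  0×4 = 0 → write 0
  3×4 = 12 → write 4 carry 1
  3×4+1 = 13 → write 5 carry 1
  1×4+1 = 5 → write 5
  0×4 = 0 → write 0
  1×4 = 4 → write 4
  7×4 = 28 → write 4 carry 3
  6×4+3 = 27 → write 3 carry 3
  7×4+3 = 31 → write 7 carry 3
  5×4+3 = 23 → write 7 carry 2
  1×4+2 = 6 → write 6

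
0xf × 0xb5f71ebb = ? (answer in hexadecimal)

0xaa97accf5

Multiply each base-16 digit by 15, carrying:
  b×15 = 165 → write 5 carry 10
  b×15+10 = 175 → write f carry 10
  e×15+10 = 220 → write c carry 13
  1×15+13 = 28 → write c carry 1
  7×15+1 = 106 → write a carry 6
  f×15+6 = 231 → write 7 carry 14
  5×15+14 = 89 → write 9 carry 5
  b×15+5 = 170 → write a carry 10
  remaining carry: a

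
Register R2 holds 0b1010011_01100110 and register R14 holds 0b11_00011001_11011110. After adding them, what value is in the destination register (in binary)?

0b110110110101000100

Add column by column in base 2, right to left:
  0+0 = 0
  1+1 = 0 carry 1
  1+1+1 = 1 carry 1
  0+1+1 = 0 carry 1
  0+1+1 = 0 carry 1
  1+0+1 = 0 carry 1
  1+1+1 = 1 carry 1
  0+1+1 = 0 carry 1
  1+1+1 = 1 carry 1
  1+0+1 = 0 carry 1
  0+0+1 = 1
  0+1 = 1
  1+1 = 0 carry 1
  0+0+1 = 1
  1+0 = 1
  0+0 = 0
  0+1 = 1
  0+1 = 1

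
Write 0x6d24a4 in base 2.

0b11011010010010010100100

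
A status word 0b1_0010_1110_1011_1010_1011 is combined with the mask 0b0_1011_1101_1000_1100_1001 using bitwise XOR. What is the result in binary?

XOR bit by bit (1 where the bits differ):
  100101110101110101011
^ 010111101100011001001
= 110010011001101100010

0b110010011001101100010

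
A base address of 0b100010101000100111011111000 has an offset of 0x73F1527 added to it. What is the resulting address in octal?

0b100010101000100111011111000 = 0o425047370 in octal.
0x73F1527 = 0o717612447 in octal.
Add column by column in base 8, right to left:
  0+7 = 7
  7+4 = 3 carry 1
  3+4+1 = 0 carry 1
  7+2+1 = 2 carry 1
  4+1+1 = 6
  0+6 = 6
  5+7 = 4 carry 1
  2+1+1 = 4
  4+7 = 3 carry 1
  final carry 1

0o1344662037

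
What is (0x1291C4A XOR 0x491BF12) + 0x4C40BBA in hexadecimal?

First 0x1291C4A XOR 0x491BF12 = 0x5B8A358.
Add column by column in base 16, right to left:
  8+A = 2 carry 1
  5+B+1 = 1 carry 1
  3+B+1 = F
  A+0 = A
  8+4 = C
  B+C = 7 carry 1
  5+4+1 = A

0xA7CAF12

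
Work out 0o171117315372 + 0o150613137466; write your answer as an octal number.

Add column by column in base 8, right to left:
  2+6 = 0 carry 1
  7+6+1 = 6 carry 1
  3+4+1 = 0 carry 1
  5+7+1 = 5 carry 1
  1+3+1 = 5
  3+1 = 4
  7+3 = 2 carry 1
  1+1+1 = 3
  1+6 = 7
  1+0 = 1
  7+5 = 4 carry 1
  1+1+1 = 3

0o341732455060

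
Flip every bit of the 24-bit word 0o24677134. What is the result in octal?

Each oct digit d becomes 7−d:
  2→5, 4→3, 6→1, 7→0, 7→0, 1→6, 3→4, 4→3

0o53100643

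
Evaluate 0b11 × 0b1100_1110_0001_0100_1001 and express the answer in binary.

0b1001101010001111011011

Multiply each base-2 digit by 3, carrying:
  1×3 = 3 → write 1 carry 1
  0×3+1 = 1 → write 1
  0×3 = 0 → write 0
  1×3 = 3 → write 1 carry 1
  0×3+1 = 1 → write 1
  0×3 = 0 → write 0
  1×3 = 3 → write 1 carry 1
  0×3+1 = 1 → write 1
  1×3 = 3 → write 1 carry 1
  0×3+1 = 1 → write 1
  0×3 = 0 → write 0
  0×3 = 0 → write 0
  0×3 = 0 → write 0
  1×3 = 3 → write 1 carry 1
  1×3+1 = 4 → write 0 carry 2
  1×3+2 = 5 → write 1 carry 2
  0×3+2 = 2 → write 0 carry 1
  0×3+1 = 1 → write 1
  1×3 = 3 → write 1 carry 1
  1×3+1 = 4 → write 0 carry 2
  remaining carry: 10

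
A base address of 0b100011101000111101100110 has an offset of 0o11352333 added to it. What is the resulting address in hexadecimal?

0b100011101000111101100110 = 0x8E8F66 in hexadecimal.
0o11352333 = 0x25D4DB in hexadecimal.
Add column by column in base 16, right to left:
  6+B = 1 carry 1
  6+D+1 = 4 carry 1
  F+4+1 = 4 carry 1
  8+D+1 = 6 carry 1
  E+5+1 = 4 carry 1
  8+2+1 = B

0xB46441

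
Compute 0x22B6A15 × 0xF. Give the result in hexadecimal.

0x208B373B

Multiply each base-16 digit by 15, carrying:
  5×15 = 75 → write B carry 4
  1×15+4 = 19 → write 3 carry 1
  A×15+1 = 151 → write 7 carry 9
  6×15+9 = 99 → write 3 carry 6
  B×15+6 = 171 → write B carry 10
  2×15+10 = 40 → write 8 carry 2
  2×15+2 = 32 → write 0 carry 2
  remaining carry: 2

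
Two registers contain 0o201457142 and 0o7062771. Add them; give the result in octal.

0o210542133

Add column by column in base 8, right to left:
  2+1 = 3
  4+7 = 3 carry 1
  1+7+1 = 1 carry 1
  7+2+1 = 2 carry 1
  5+6+1 = 4 carry 1
  4+0+1 = 5
  1+7 = 0 carry 1
  0+0+1 = 1
  2+0 = 2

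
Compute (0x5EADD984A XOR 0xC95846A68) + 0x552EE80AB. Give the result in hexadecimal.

0xED24872CD

First 0x5EADD984A XOR 0xC95846A68 = 0x97F59F222.
Add column by column in base 16, right to left:
  2+B = D
  2+A = C
  2+0 = 2
  F+8 = 7 carry 1
  9+E+1 = 8 carry 1
  5+E+1 = 4 carry 1
  F+2+1 = 2 carry 1
  7+5+1 = D
  9+5 = E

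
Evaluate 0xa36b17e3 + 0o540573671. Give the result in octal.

0o25073407634

0xa36b17e3 = 0o24332613743 in octal.
Add column by column in base 8, right to left:
  3+1 = 4
  4+7 = 3 carry 1
  7+6+1 = 6 carry 1
  3+3+1 = 7
  1+7 = 0 carry 1
  6+5+1 = 4 carry 1
  2+0+1 = 3
  3+4 = 7
  3+5 = 0 carry 1
  4+0+1 = 5
  2+0 = 2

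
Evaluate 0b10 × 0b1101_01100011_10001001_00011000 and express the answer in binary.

0b11010110001110001001000110000

Multiply each base-2 digit by 2, carrying:
  0×2 = 0 → write 0
  0×2 = 0 → write 0
  0×2 = 0 → write 0
  1×2 = 2 → write 0 carry 1
  1×2+1 = 3 → write 1 carry 1
  0×2+1 = 1 → write 1
  0×2 = 0 → write 0
  0×2 = 0 → write 0
  1×2 = 2 → write 0 carry 1
  0×2+1 = 1 → write 1
  0×2 = 0 → write 0
  1×2 = 2 → write 0 carry 1
  0×2+1 = 1 → write 1
  0×2 = 0 → write 0
  0×2 = 0 → write 0
  1×2 = 2 → write 0 carry 1
  1×2+1 = 3 → write 1 carry 1
  1×2+1 = 3 → write 1 carry 1
  0×2+1 = 1 → write 1
  0×2 = 0 → write 0
  0×2 = 0 → write 0
  1×2 = 2 → write 0 carry 1
  1×2+1 = 3 → write 1 carry 1
  0×2+1 = 1 → write 1
  1×2 = 2 → write 0 carry 1
  0×2+1 = 1 → write 1
  1×2 = 2 → write 0 carry 1
  1×2+1 = 3 → write 1 carry 1
  remaining carry: 1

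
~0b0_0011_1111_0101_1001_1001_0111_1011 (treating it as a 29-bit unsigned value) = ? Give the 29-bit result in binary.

0b11100000010100110011010000100

Invert each bit: 00011111101011001100101111011 → 11100000010100110011010000100.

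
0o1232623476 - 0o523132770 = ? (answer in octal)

Subtract column by column in base 8:
  6-0 → 6
  7-7 → 0
  4-7 → 5 (borrow)
  3-2-1 → 0
  2-3 → 7 (borrow)
  6-1-1 → 4
  2-3 → 7 (borrow)
  3-2-1 → 0
  2-5 → 5 (borrow)
  1-0-1 → 0

0o507470506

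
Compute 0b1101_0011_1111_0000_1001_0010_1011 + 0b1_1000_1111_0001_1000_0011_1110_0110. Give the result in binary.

0b100110001100001000110100010001

Add column by column in base 2, right to left:
  1+0 = 1
  1+1 = 0 carry 1
  0+1+1 = 0 carry 1
  1+0+1 = 0 carry 1
  0+0+1 = 1
  1+1 = 0 carry 1
  0+1+1 = 0 carry 1
  0+1+1 = 0 carry 1
  1+1+1 = 1 carry 1
  0+1+1 = 0 carry 1
  0+0+1 = 1
  1+0 = 1
  0+0 = 0
  0+0 = 0
  0+0 = 0
  0+1 = 1
  1+1 = 0 carry 1
  1+0+1 = 0 carry 1
  1+0+1 = 0 carry 1
  1+0+1 = 0 carry 1
  1+1+1 = 1 carry 1
  1+1+1 = 1 carry 1
  0+1+1 = 0 carry 1
  0+1+1 = 0 carry 1
  1+0+1 = 0 carry 1
  0+0+1 = 1
  1+0 = 1
  1+1 = 0 carry 1
  0+1+1 = 0 carry 1
  final carry 1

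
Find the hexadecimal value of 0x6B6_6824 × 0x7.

Multiply each base-16 digit by 7, carrying:
  4×7 = 28 → write C carry 1
  2×7+1 = 15 → write F
  8×7 = 56 → write 8 carry 3
  6×7+3 = 45 → write D carry 2
  6×7+2 = 44 → write C carry 2
  B×7+2 = 79 → write F carry 4
  6×7+4 = 46 → write E carry 2
  remaining carry: 2

0x2EFCD8FC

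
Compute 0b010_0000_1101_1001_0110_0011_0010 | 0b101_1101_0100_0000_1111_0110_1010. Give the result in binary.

OR bit by bit (1 where either bit is 1):
  010000011011001011000110010
| 101110101000000111101101010
= 111110111011001111101111010

0b111110111011001111101111010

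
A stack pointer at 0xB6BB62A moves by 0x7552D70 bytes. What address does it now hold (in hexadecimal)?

0x12C0E39A

Add column by column in base 16, right to left:
  A+0 = A
  2+7 = 9
  6+D = 3 carry 1
  B+2+1 = E
  B+5 = 0 carry 1
  6+5+1 = C
  B+7 = 2 carry 1
  final carry 1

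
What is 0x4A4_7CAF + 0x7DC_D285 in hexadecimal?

0xC814F34

Add column by column in base 16, right to left:
  F+5 = 4 carry 1
  A+8+1 = 3 carry 1
  C+2+1 = F
  7+D = 4 carry 1
  4+C+1 = 1 carry 1
  A+D+1 = 8 carry 1
  4+7+1 = C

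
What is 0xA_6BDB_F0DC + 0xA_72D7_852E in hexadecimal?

Add column by column in base 16, right to left:
  C+E = A carry 1
  D+2+1 = 0 carry 1
  0+5+1 = 6
  F+8 = 7 carry 1
  B+7+1 = 3 carry 1
  D+D+1 = B carry 1
  B+2+1 = E
  6+7 = D
  A+A = 4 carry 1
  final carry 1

0x14DEB3760A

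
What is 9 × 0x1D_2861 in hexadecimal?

0x1066B69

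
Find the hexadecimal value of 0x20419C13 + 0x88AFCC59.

Add column by column in base 16, right to left:
  3+9 = C
  1+5 = 6
  C+C = 8 carry 1
  9+C+1 = 6 carry 1
  1+F+1 = 1 carry 1
  4+A+1 = F
  0+8 = 8
  2+8 = A

0xA8F1686C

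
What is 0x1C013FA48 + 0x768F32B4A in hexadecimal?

Add column by column in base 16, right to left:
  8+A = 2 carry 1
  4+4+1 = 9
  A+B = 5 carry 1
  F+2+1 = 2 carry 1
  3+3+1 = 7
  1+F = 0 carry 1
  0+8+1 = 9
  C+6 = 2 carry 1
  1+7+1 = 9

0x929072592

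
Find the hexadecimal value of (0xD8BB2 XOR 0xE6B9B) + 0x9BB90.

0xD9BB9

First 0xD8BB2 XOR 0xE6B9B = 0x3E029.
Add column by column in base 16, right to left:
  9+0 = 9
  2+9 = B
  0+B = B
  E+B = 9 carry 1
  3+9+1 = D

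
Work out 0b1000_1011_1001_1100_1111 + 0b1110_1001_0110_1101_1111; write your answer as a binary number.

0b101110101000010101110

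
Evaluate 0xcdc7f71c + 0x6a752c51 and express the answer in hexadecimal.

0x1383d236d

Add column by column in base 16, right to left:
  c+1 = d
  1+5 = 6
  7+c = 3 carry 1
  f+2+1 = 2 carry 1
  7+5+1 = d
  c+7 = 3 carry 1
  d+a+1 = 8 carry 1
  c+6+1 = 3 carry 1
  final carry 1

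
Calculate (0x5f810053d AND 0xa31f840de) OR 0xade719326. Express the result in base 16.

0xafe71933e

0x5f810053d AND 0xa31f840de = 0x03010001c.
Then OR with 0xade719326.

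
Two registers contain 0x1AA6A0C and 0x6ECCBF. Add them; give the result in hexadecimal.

0x21936CB

Add column by column in base 16, right to left:
  C+F = B carry 1
  0+B+1 = C
  A+C = 6 carry 1
  6+C+1 = 3 carry 1
  A+E+1 = 9 carry 1
  A+6+1 = 1 carry 1
  1+0+1 = 2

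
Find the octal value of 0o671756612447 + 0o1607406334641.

0o2501365147310

Add column by column in base 8, right to left:
  7+1 = 0 carry 1
  4+4+1 = 1 carry 1
  4+6+1 = 3 carry 1
  2+4+1 = 7
  1+3 = 4
  6+3 = 1 carry 1
  6+6+1 = 5 carry 1
  5+0+1 = 6
  7+4 = 3 carry 1
  1+7+1 = 1 carry 1
  7+0+1 = 0 carry 1
  6+6+1 = 5 carry 1
  0+1+1 = 2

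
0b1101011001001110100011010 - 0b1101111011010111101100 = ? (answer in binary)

Subtract column by column in base 2:
  0-0 → 0
  1-0 → 1
  0-1 → 1 (borrow)
  1-1-1 → 1 (borrow)
  1-0-1 → 0
  0-1 → 1 (borrow)
  0-1-1 → 0 (borrow)
  0-1-1 → 0 (borrow)
  1-1-1 → 1 (borrow)
  0-0-1 → 1 (borrow)
  1-1-1 → 1 (borrow)
  1-0-1 → 0
  1-1 → 0
  0-1 → 1 (borrow)
  0-0-1 → 1 (borrow)
  1-1-1 → 1 (borrow)
  0-1-1 → 0 (borrow)
  0-1-1 → 0 (borrow)
  1-1-1 → 1 (borrow)
  1-0-1 → 0
  0-1 → 1 (borrow)
  1-1-1 → 1 (borrow)
  0-0-1 → 1 (borrow)
  1-0-1 → 0
  1-0 → 1

0b1011101001110011100101110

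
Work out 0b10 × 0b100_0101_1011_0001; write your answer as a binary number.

0b1000101101100010

Multiply each base-2 digit by 2, carrying:
  1×2 = 2 → write 0 carry 1
  0×2+1 = 1 → write 1
  0×2 = 0 → write 0
  0×2 = 0 → write 0
  1×2 = 2 → write 0 carry 1
  1×2+1 = 3 → write 1 carry 1
  0×2+1 = 1 → write 1
  1×2 = 2 → write 0 carry 1
  1×2+1 = 3 → write 1 carry 1
  0×2+1 = 1 → write 1
  1×2 = 2 → write 0 carry 1
  0×2+1 = 1 → write 1
  0×2 = 0 → write 0
  0×2 = 0 → write 0
  1×2 = 2 → write 0 carry 1
  remaining carry: 1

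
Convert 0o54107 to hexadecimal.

0x5847

Each octal digit is 3 bits: 5=101 4=100 1=001 0=000 7=111.
Group the bits into nibbles: 0101 1000 0100 0111 → 5847.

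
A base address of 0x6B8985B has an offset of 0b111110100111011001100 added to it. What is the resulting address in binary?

0x6B8985B = 0b110101110001001100001011011 in binary.
Add column by column in base 2, right to left:
  1+0 = 1
  1+0 = 1
  0+1 = 1
  1+1 = 0 carry 1
  1+0+1 = 0 carry 1
  0+0+1 = 1
  1+1 = 0 carry 1
  0+1+1 = 0 carry 1
  0+0+1 = 1
  0+1 = 1
  0+1 = 1
  1+1 = 0 carry 1
  1+0+1 = 0 carry 1
  0+0+1 = 1
  0+1 = 1
  1+0 = 1
  0+1 = 1
  0+1 = 1
  0+1 = 1
  1+1 = 0 carry 1
  1+1+1 = 1 carry 1
  1+0+1 = 0 carry 1
  0+0+1 = 1
  1+0 = 1
  0+0 = 0
  1+0 = 1
  1+0 = 1

0b110110101111110011100100111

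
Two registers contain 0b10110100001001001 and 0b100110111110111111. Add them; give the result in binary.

Add column by column in base 2, right to left:
  1+1 = 0 carry 1
  0+1+1 = 0 carry 1
  0+1+1 = 0 carry 1
  1+1+1 = 1 carry 1
  0+1+1 = 0 carry 1
  0+1+1 = 0 carry 1
  1+0+1 = 0 carry 1
  0+1+1 = 0 carry 1
  0+1+1 = 0 carry 1
  0+1+1 = 0 carry 1
  0+1+1 = 0 carry 1
  1+1+1 = 1 carry 1
  0+0+1 = 1
  1+1 = 0 carry 1
  1+1+1 = 1 carry 1
  0+0+1 = 1
  1+0 = 1
  0+1 = 1

0b111101100000001000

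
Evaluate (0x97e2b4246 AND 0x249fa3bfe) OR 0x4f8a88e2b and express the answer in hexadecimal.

0x4f8aa8e6f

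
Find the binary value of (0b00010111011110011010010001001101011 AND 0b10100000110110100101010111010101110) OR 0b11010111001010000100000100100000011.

0b11010111011110000100010101100101011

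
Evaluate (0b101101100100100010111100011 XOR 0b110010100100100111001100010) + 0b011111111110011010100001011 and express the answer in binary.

0b111110111110100000010001100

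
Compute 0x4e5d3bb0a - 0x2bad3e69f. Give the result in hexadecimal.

Subtract column by column in base 16:
  a-f → b (borrow)
  0-9-1 → 6 (borrow)
  b-6-1 → 4
  b-e → d (borrow)
  3-3-1 → f (borrow)
  d-d-1 → f (borrow)
  5-a-1 → a (borrow)
  e-b-1 → 2
  4-2 → 2

0x22affd46b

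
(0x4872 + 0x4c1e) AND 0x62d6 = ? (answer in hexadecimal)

0x90

Add column by column in base 16, right to left:
  2+e = 0 carry 1
  7+1+1 = 9
  8+c = 4 carry 1
  4+4+1 = 9
Sum = 0x9490; now AND with 0x62d6:
  9&6=0, 4&2=0, 9&d=9, 0&6=0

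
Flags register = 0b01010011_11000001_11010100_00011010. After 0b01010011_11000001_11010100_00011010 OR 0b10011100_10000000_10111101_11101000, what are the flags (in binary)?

0b11011111110000011111110111111010

OR bit by bit (1 where either bit is 1):
  01010011110000011101010000011010
| 10011100100000001011110111101000
= 11011111110000011111110111111010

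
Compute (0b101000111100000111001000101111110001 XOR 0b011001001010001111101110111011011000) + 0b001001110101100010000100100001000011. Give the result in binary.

First 0b101000111100000111001000101111110001 XOR 0b011001001010001111101110111011011000 = 0b110001110110001000100110010100101001.
Add column by column in base 2, right to left:
  1+1 = 0 carry 1
  0+1+1 = 0 carry 1
  0+0+1 = 1
  1+0 = 1
  0+0 = 0
  1+0 = 1
  0+1 = 1
  0+0 = 0
  1+0 = 1
  0+0 = 0
  1+0 = 1
  0+1 = 1
  0+0 = 0
  1+0 = 1
  1+1 = 0 carry 1
  0+0+1 = 1
  0+0 = 0
  1+0 = 1
  0+0 = 0
  0+1 = 1
  0+0 = 0
  1+0 = 1
  0+0 = 0
  0+1 = 1
  0+1 = 1
  1+0 = 1
  1+1 = 0 carry 1
  0+0+1 = 1
  1+1 = 0 carry 1
  1+1+1 = 1 carry 1
  1+1+1 = 1 carry 1
  0+0+1 = 1
  0+0 = 0
  0+1 = 1
  1+0 = 1
  1+0 = 1

0b111011101011101010101010110101101100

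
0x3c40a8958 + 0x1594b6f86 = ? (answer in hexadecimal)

Add column by column in base 16, right to left:
  8+6 = e
  5+8 = d
  9+f = 8 carry 1
  8+6+1 = f
  a+b = 5 carry 1
  0+4+1 = 5
  4+9 = d
  c+5 = 1 carry 1
  3+1+1 = 5

0x51d55f8de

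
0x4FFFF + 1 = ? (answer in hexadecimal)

0x50000

The trailing 4 digits are F (max in base 16), so adding 1 cascades: they roll to 0 and the next digit up increments.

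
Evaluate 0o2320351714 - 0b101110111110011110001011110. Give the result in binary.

0b1101011000101001011101101110

0o2320351714 = 0b10011010000011101001111001100 in binary.
Subtract column by column in base 2:
  0-0 → 0
  0-1 → 1 (borrow)
  1-1-1 → 1 (borrow)
  1-1-1 → 1 (borrow)
  0-1-1 → 0 (borrow)
  0-0-1 → 1 (borrow)
  1-1-1 → 1 (borrow)
  1-0-1 → 0
  1-0 → 1
  1-0 → 1
  0-1 → 1 (borrow)
  0-1-1 → 0 (borrow)
  1-1-1 → 1 (borrow)
  0-1-1 → 0 (borrow)
  1-0-1 → 0
  1-0 → 1
  1-1 → 0
  0-1 → 1 (borrow)
  0-1-1 → 0 (borrow)
  0-1-1 → 0 (borrow)
  0-1-1 → 0 (borrow)
  0-0-1 → 1 (borrow)
  1-1-1 → 1 (borrow)
  0-1-1 → 0 (borrow)
  1-1-1 → 1 (borrow)
  1-0-1 → 0
  0-1 → 1 (borrow)
  0-0-1 → 1 (borrow)
  1-0-1 → 0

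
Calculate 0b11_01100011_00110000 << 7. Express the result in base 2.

0b1101100011001100000000000

Left shift by 7: append 7 zero bits.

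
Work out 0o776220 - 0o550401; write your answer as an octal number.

0o225617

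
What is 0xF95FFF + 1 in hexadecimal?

The trailing 3 digits are F (max in base 16), so adding 1 cascades: they roll to 0 and the next digit up increments.

0xF96000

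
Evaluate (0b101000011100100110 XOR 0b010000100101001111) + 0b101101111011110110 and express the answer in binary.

First 0b101000011100100110 XOR 0b010000100101001111 = 0b111000111001101001.
Add column by column in base 2, right to left:
  1+0 = 1
  0+1 = 1
  0+1 = 1
  1+0 = 1
  0+1 = 1
  1+1 = 0 carry 1
  1+1+1 = 1 carry 1
  0+1+1 = 0 carry 1
  0+0+1 = 1
  1+1 = 0 carry 1
  1+1+1 = 1 carry 1
  1+1+1 = 1 carry 1
  0+1+1 = 0 carry 1
  0+0+1 = 1
  0+1 = 1
  1+1 = 0 carry 1
  1+0+1 = 0 carry 1
  1+1+1 = 1 carry 1
  final carry 1

0b1100110110101011111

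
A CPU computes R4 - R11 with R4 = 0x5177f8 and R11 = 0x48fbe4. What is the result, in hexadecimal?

Subtract column by column in base 16:
  8-4 → 4
  f-e → 1
  7-b → c (borrow)
  7-f-1 → 7 (borrow)
  1-8-1 → 8 (borrow)
  5-4-1 → 0

0x87c14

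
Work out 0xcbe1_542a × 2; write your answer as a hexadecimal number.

0x197c2a854

Multiply each base-16 digit by 2, carrying:
  a×2 = 20 → write 4 carry 1
  2×2+1 = 5 → write 5
  4×2 = 8 → write 8
  5×2 = 10 → write a
  1×2 = 2 → write 2
  e×2 = 28 → write c carry 1
  b×2+1 = 23 → write 7 carry 1
  c×2+1 = 25 → write 9 carry 1
  remaining carry: 1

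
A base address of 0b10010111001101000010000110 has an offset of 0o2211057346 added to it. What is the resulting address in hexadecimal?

0x14812f6c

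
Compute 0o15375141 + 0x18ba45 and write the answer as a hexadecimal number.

0o15375141 = 0x35fa61 in hexadecimal.
Add column by column in base 16, right to left:
  1+5 = 6
  6+4 = a
  a+a = 4 carry 1
  f+b+1 = b carry 1
  5+8+1 = e
  3+1 = 4

0x4eb4a6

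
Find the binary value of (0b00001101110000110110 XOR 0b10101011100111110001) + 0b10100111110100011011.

0b101001110001011100010

First 0b00001101110000110110 XOR 0b10101011100111110001 = 0b10100110010111000111.
Add column by column in base 2, right to left:
  1+1 = 0 carry 1
  1+1+1 = 1 carry 1
  1+0+1 = 0 carry 1
  0+1+1 = 0 carry 1
  0+1+1 = 0 carry 1
  0+0+1 = 1
  1+0 = 1
  1+0 = 1
  1+1 = 0 carry 1
  0+0+1 = 1
  1+1 = 0 carry 1
  0+1+1 = 0 carry 1
  0+1+1 = 0 carry 1
  1+1+1 = 1 carry 1
  1+1+1 = 1 carry 1
  0+0+1 = 1
  0+0 = 0
  1+1 = 0 carry 1
  0+0+1 = 1
  1+1 = 0 carry 1
  final carry 1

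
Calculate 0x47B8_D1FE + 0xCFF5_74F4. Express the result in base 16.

0x117AE46F2

Add column by column in base 16, right to left:
  E+4 = 2 carry 1
  F+F+1 = F carry 1
  1+4+1 = 6
  D+7 = 4 carry 1
  8+5+1 = E
  B+F = A carry 1
  7+F+1 = 7 carry 1
  4+C+1 = 1 carry 1
  final carry 1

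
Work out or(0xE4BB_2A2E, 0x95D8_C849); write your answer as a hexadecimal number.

0xF5FBEA6F

OR each hex digit independently (no carries):
  E|9=F, 4|5=5, B|D=F, B|8=B, 2|C=E, A|8=A, 2|4=6, E|9=F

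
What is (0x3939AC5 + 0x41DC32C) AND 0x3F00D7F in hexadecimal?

0x3B00D71

Add column by column in base 16, right to left:
  5+C = 1 carry 1
  C+2+1 = F
  A+3 = D
  9+C = 5 carry 1
  3+D+1 = 1 carry 1
  9+1+1 = B
  3+4 = 7
Sum = 0x7B15DF1; now AND with 0x3F00D7F:
  7&3=3, B&F=B, 1&0=0, 5&0=0, D&D=D, F&7=7, 1&F=1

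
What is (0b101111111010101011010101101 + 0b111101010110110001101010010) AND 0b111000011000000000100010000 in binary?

0b101000010000000000100010000

Add column by column in base 2, right to left:
  1+0 = 1
  0+1 = 1
  1+0 = 1
  1+0 = 1
  0+1 = 1
  1+0 = 1
  0+1 = 1
  1+0 = 1
  0+1 = 1
  1+1 = 0 carry 1
  1+0+1 = 0 carry 1
  0+0+1 = 1
  1+0 = 1
  0+1 = 1
  1+1 = 0 carry 1
  0+0+1 = 1
  1+1 = 0 carry 1
  0+1+1 = 0 carry 1
  1+0+1 = 0 carry 1
  1+1+1 = 1 carry 1
  1+0+1 = 0 carry 1
  1+1+1 = 1 carry 1
  1+0+1 = 0 carry 1
  1+1+1 = 1 carry 1
  1+1+1 = 1 carry 1
  0+1+1 = 0 carry 1
  1+1+1 = 1 carry 1
  final carry 1
Sum = 0b1101101010001011100111111111; now AND with 0b111000011000000000100010000:
  1101101010001011100111111111
& 0111000011000000000100010000
= 0101000010000000000100010000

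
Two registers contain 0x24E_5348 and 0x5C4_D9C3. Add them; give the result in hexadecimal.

Add column by column in base 16, right to left:
  8+3 = B
  4+C = 0 carry 1
  3+9+1 = D
  5+D = 2 carry 1
  E+4+1 = 3 carry 1
  4+C+1 = 1 carry 1
  2+5+1 = 8

0x8132D0B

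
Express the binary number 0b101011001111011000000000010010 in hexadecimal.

0x2B3D8012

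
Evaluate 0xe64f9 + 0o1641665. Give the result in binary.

0xe64f9 = 0b11100110010011111001 in binary.
0o1641665 = 0b1110100001110110101 in binary.
Add column by column in base 2, right to left:
  1+1 = 0 carry 1
  0+0+1 = 1
  0+1 = 1
  1+0 = 1
  1+1 = 0 carry 1
  1+1+1 = 1 carry 1
  1+0+1 = 0 carry 1
  1+1+1 = 1 carry 1
  0+1+1 = 0 carry 1
  0+1+1 = 0 carry 1
  1+0+1 = 0 carry 1
  0+0+1 = 1
  0+0 = 0
  1+0 = 1
  1+1 = 0 carry 1
  0+0+1 = 1
  0+1 = 1
  1+1 = 0 carry 1
  1+1+1 = 1 carry 1
  1+0+1 = 0 carry 1
  final carry 1

0b101011010100010101110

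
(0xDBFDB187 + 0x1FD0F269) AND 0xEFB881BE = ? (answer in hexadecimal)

0xEB8881B0

Add column by column in base 16, right to left:
  7+9 = 0 carry 1
  8+6+1 = F
  1+2 = 3
  B+F = A carry 1
  D+0+1 = E
  F+D = C carry 1
  B+F+1 = B carry 1
  D+1+1 = F
Sum = 0xFBCEA3F0; now AND with 0xEFB881BE:
  F&E=E, B&F=B, C&B=8, E&8=8, A&8=8, 3&1=1, F&B=B, 0&E=0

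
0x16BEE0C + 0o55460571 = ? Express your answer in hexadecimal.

0o55460571 = 0xB66179 in hexadecimal.
Add column by column in base 16, right to left:
  C+9 = 5 carry 1
  0+7+1 = 8
  E+1 = F
  E+6 = 4 carry 1
  B+6+1 = 2 carry 1
  6+B+1 = 2 carry 1
  1+0+1 = 2

0x2224F85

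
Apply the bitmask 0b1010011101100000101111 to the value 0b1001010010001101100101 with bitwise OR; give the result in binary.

OR bit by bit (1 where either bit is 1):
  1001010010001101100101
| 1010011101100000101111
= 1011011111101101101111

0b1011011111101101101111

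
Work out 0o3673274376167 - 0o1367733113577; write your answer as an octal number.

0o2303341262370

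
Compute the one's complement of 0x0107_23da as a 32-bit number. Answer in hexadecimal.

0xfef8dc25

Each hex digit d becomes f−d:
  0→f, 1→e, 0→f, 7→8, 2→d, 3→c, d→2, a→5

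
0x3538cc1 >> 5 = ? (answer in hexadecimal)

5 bits is not a whole number of base-16 digits; in binary: 11010100111000110011000001 >> 5 = 110101001110001100110.

0x1a9c66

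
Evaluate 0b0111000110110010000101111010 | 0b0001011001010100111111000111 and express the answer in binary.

OR bit by bit (1 where either bit is 1):
  0111000110110010000101111010
| 0001011001010100111111000111
= 0111011111110110111111111111

0b0111011111110110111111111111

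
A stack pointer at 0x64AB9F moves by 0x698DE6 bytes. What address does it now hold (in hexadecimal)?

0xCE3985

Add column by column in base 16, right to left:
  F+6 = 5 carry 1
  9+E+1 = 8 carry 1
  B+D+1 = 9 carry 1
  A+8+1 = 3 carry 1
  4+9+1 = E
  6+6 = C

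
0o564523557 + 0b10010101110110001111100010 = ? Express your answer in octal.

0o1012405521

0b10010101110110001111100010 = 0o225661742 in octal.
Add column by column in base 8, right to left:
  7+2 = 1 carry 1
  5+4+1 = 2 carry 1
  5+7+1 = 5 carry 1
  3+1+1 = 5
  2+6 = 0 carry 1
  5+6+1 = 4 carry 1
  4+5+1 = 2 carry 1
  6+2+1 = 1 carry 1
  5+2+1 = 0 carry 1
  final carry 1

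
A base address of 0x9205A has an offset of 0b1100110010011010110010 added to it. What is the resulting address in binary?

0x9205A = 0b10010010000001011010 in binary.
Add column by column in base 2, right to left:
  0+0 = 0
  1+1 = 0 carry 1
  0+0+1 = 1
  1+0 = 1
  1+1 = 0 carry 1
  0+1+1 = 0 carry 1
  1+0+1 = 0 carry 1
  0+1+1 = 0 carry 1
  0+0+1 = 1
  0+1 = 1
  0+1 = 1
  0+0 = 0
  0+0 = 0
  1+1 = 0 carry 1
  0+0+1 = 1
  0+0 = 0
  1+1 = 0 carry 1
  0+1+1 = 0 carry 1
  0+0+1 = 1
  1+0 = 1
  0+1 = 1
  0+1 = 1

0b1111000100011100001100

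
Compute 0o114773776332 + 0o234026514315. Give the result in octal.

0o351022512647

Add column by column in base 8, right to left:
  2+5 = 7
  3+1 = 4
  3+3 = 6
  6+4 = 2 carry 1
  7+1+1 = 1 carry 1
  7+5+1 = 5 carry 1
  3+6+1 = 2 carry 1
  7+2+1 = 2 carry 1
  7+0+1 = 0 carry 1
  4+4+1 = 1 carry 1
  1+3+1 = 5
  1+2 = 3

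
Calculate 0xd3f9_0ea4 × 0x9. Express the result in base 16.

0x773c183c4

Multiply each base-16 digit by 9, carrying:
  4×9 = 36 → write 4 carry 2
  a×9+2 = 92 → write c carry 5
  e×9+5 = 131 → write 3 carry 8
  0×9+8 = 8 → write 8
  9×9 = 81 → write 1 carry 5
  f×9+5 = 140 → write c carry 8
  3×9+8 = 35 → write 3 carry 2
  d×9+2 = 119 → write 7 carry 7
  remaining carry: 7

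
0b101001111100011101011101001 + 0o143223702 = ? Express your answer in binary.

0b110110010110110001010101011

0o143223702 = 0b1100011010010011111000010 in binary.
Add column by column in base 2, right to left:
  1+0 = 1
  0+1 = 1
  0+0 = 0
  1+0 = 1
  0+0 = 0
  1+0 = 1
  1+1 = 0 carry 1
  1+1+1 = 1 carry 1
  0+1+1 = 0 carry 1
  1+1+1 = 1 carry 1
  0+1+1 = 0 carry 1
  1+0+1 = 0 carry 1
  1+0+1 = 0 carry 1
  1+1+1 = 1 carry 1
  0+0+1 = 1
  0+0 = 0
  0+1 = 1
  1+0 = 1
  1+1 = 0 carry 1
  1+1+1 = 1 carry 1
  1+0+1 = 0 carry 1
  1+0+1 = 0 carry 1
  0+0+1 = 1
  0+1 = 1
  1+1 = 0 carry 1
  0+0+1 = 1
  1+0 = 1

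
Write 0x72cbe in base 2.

0b1110010110010111110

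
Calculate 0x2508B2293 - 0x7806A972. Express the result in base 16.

Subtract column by column in base 16:
  3-2 → 1
  9-7 → 2
  2-9 → 9 (borrow)
  2-A-1 → 7 (borrow)
  B-6-1 → 4
  8-0 → 8
  0-8 → 8 (borrow)
  5-7-1 → D (borrow)
  2-0-1 → 1

0x1D8847921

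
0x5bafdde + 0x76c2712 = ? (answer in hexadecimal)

Add column by column in base 16, right to left:
  e+2 = 0 carry 1
  d+1+1 = f
  d+7 = 4 carry 1
  f+2+1 = 2 carry 1
  a+c+1 = 7 carry 1
  b+6+1 = 2 carry 1
  5+7+1 = d

0xd2724f0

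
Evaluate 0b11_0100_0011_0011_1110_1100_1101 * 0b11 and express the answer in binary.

Multiply each base-2 digit by 3, carrying:
  1×3 = 3 → write 1 carry 1
  0×3+1 = 1 → write 1
  1×3 = 3 → write 1 carry 1
  1×3+1 = 4 → write 0 carry 2
  0×3+2 = 2 → write 0 carry 1
  0×3+1 = 1 → write 1
  1×3 = 3 → write 1 carry 1
  1×3+1 = 4 → write 0 carry 2
  0×3+2 = 2 → write 0 carry 1
  1×3+1 = 4 → write 0 carry 2
  1×3+2 = 5 → write 1 carry 2
  1×3+2 = 5 → write 1 carry 2
  1×3+2 = 5 → write 1 carry 2
  1×3+2 = 5 → write 1 carry 2
  0×3+2 = 2 → write 0 carry 1
  0×3+1 = 1 → write 1
  1×3 = 3 → write 1 carry 1
  1×3+1 = 4 → write 0 carry 2
  0×3+2 = 2 → write 0 carry 1
  0×3+1 = 1 → write 1
  0×3 = 0 → write 0
  0×3 = 0 → write 0
  1×3 = 3 → write 1 carry 1
  0×3+1 = 1 → write 1
  1×3 = 3 → write 1 carry 1
  1×3+1 = 4 → write 0 carry 2
  remaining carry: 10

0b1001110010011011110001100111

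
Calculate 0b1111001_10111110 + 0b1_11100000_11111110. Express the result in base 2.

0b100101101010111100

Add column by column in base 2, right to left:
  0+0 = 0
  1+1 = 0 carry 1
  1+1+1 = 1 carry 1
  1+1+1 = 1 carry 1
  1+1+1 = 1 carry 1
  1+1+1 = 1 carry 1
  0+1+1 = 0 carry 1
  1+1+1 = 1 carry 1
  1+0+1 = 0 carry 1
  0+0+1 = 1
  0+0 = 0
  1+0 = 1
  1+0 = 1
  1+1 = 0 carry 1
  1+1+1 = 1 carry 1
  0+1+1 = 0 carry 1
  0+1+1 = 0 carry 1
  final carry 1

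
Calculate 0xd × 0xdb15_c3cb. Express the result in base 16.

Multiply each base-16 digit by 13, carrying:
  b×13 = 143 → write f carry 8
  c×13+8 = 164 → write 4 carry 10
  3×13+10 = 49 → write 1 carry 3
  c×13+3 = 159 → write f carry 9
  5×13+9 = 74 → write a carry 4
  1×13+4 = 17 → write 1 carry 1
  b×13+1 = 144 → write 0 carry 9
  d×13+9 = 178 → write 2 carry 11
  remaining carry: b

0xb201af14f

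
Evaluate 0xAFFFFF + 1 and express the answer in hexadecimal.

0xB00000

The trailing 5 digits are F (max in base 16), so adding 1 cascades: they roll to 0 and the next digit up increments.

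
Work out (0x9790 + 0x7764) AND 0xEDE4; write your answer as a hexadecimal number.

0xCE4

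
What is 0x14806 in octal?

Expand each hex digit to 4 bits: 1=0001 4=0100 8=1000 0=0000 6=0110.
Group the bits in threes: 010 100 100 000 000 110 → 244006.

0o244006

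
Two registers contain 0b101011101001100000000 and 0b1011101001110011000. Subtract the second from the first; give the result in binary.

Subtract column by column in base 2:
  0-0 → 0
  0-0 → 0
  0-0 → 0
  0-1 → 1 (borrow)
  0-1-1 → 0 (borrow)
  0-0-1 → 1 (borrow)
  0-0-1 → 1 (borrow)
  0-1-1 → 0 (borrow)
  1-1-1 → 1 (borrow)
  1-1-1 → 1 (borrow)
  0-0-1 → 1 (borrow)
  0-0-1 → 1 (borrow)
  1-1-1 → 1 (borrow)
  0-0-1 → 1 (borrow)
  1-1-1 → 1 (borrow)
  1-1-1 → 1 (borrow)
  1-1-1 → 1 (borrow)
  0-0-1 → 1 (borrow)
  1-1-1 → 1 (borrow)
  0-0-1 → 1 (borrow)
  1-0-1 → 0

0b11111111111101101000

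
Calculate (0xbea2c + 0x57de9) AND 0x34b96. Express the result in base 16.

Add column by column in base 16, right to left:
  c+9 = 5 carry 1
  2+e+1 = 1 carry 1
  a+d+1 = 8 carry 1
  e+7+1 = 6 carry 1
  b+5+1 = 1 carry 1
  final carry 1
Sum = 0x116815; now AND with 0x34b96:
  1&0=0, 1&3=1, 6&4=4, 8&b=8, 1&9=1, 5&6=4

0x14814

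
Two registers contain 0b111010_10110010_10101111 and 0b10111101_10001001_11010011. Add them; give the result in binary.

0b111110000011110010000010

Add column by column in base 2, right to left:
  1+1 = 0 carry 1
  1+1+1 = 1 carry 1
  1+0+1 = 0 carry 1
  1+0+1 = 0 carry 1
  0+1+1 = 0 carry 1
  1+0+1 = 0 carry 1
  0+1+1 = 0 carry 1
  1+1+1 = 1 carry 1
  0+1+1 = 0 carry 1
  1+0+1 = 0 carry 1
  0+0+1 = 1
  0+1 = 1
  1+0 = 1
  1+0 = 1
  0+0 = 0
  1+1 = 0 carry 1
  0+1+1 = 0 carry 1
  1+0+1 = 0 carry 1
  0+1+1 = 0 carry 1
  1+1+1 = 1 carry 1
  1+1+1 = 1 carry 1
  1+1+1 = 1 carry 1
  0+0+1 = 1
  0+1 = 1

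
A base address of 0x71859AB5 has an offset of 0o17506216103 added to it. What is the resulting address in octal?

0o35647533370

0x71859AB5 = 0o16141315265 in octal.
Add column by column in base 8, right to left:
  5+3 = 0 carry 1
  6+0+1 = 7
  2+1 = 3
  5+6 = 3 carry 1
  1+1+1 = 3
  3+2 = 5
  1+6 = 7
  4+0 = 4
  1+5 = 6
  6+7 = 5 carry 1
  1+1+1 = 3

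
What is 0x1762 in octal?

Expand each hex digit to 4 bits: 1=0001 7=0111 6=0110 2=0010.
Group the bits in threes: 001 011 101 100 010 → 13542.

0o13542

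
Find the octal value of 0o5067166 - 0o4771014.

0o76152

Subtract column by column in base 8:
  6-4 → 2
  6-1 → 5
  1-0 → 1
  7-1 → 6
  6-7 → 7 (borrow)
  0-7-1 → 0 (borrow)
  5-4-1 → 0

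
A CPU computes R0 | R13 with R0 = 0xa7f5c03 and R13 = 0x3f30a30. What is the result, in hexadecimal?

OR each hex digit independently (no carries):
  a|3=b, 7|f=f, f|3=f, 5|0=5, c|a=e, 0|3=3, 3|0=3

0xbff5e33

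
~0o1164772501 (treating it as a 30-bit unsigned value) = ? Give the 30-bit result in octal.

0o6613005276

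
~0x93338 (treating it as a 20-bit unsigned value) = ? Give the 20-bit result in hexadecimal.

0x6CCC7

Each hex digit d becomes F−d:
  9→6, 3→C, 3→C, 3→C, 8→7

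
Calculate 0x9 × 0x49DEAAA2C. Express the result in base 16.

0x298D3FFB8C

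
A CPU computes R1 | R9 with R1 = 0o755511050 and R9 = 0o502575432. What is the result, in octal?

OR each oct digit independently (no carries):
  7|5=7, 5|0=5, 5|2=7, 5|5=5, 1|7=7, 1|5=5, 0|4=4, 5|3=7, 0|2=2

0o757575472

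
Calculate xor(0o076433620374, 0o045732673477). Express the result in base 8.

XOR each oct digit independently (no carries):
  0^0=0, 7^4=3, 6^5=3, 4^7=3, 3^3=0, 3^2=1, 6^6=0, 2^7=5, 0^3=3, 3^4=7, 7^7=0, 4^7=3

0o033301053703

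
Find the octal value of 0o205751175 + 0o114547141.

Add column by column in base 8, right to left:
  5+1 = 6
  7+4 = 3 carry 1
  1+1+1 = 3
  1+7 = 0 carry 1
  5+4+1 = 2 carry 1
  7+5+1 = 5 carry 1
  5+4+1 = 2 carry 1
  0+1+1 = 2
  2+1 = 3

0o322520336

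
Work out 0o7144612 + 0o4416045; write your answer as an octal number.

Add column by column in base 8, right to left:
  2+5 = 7
  1+4 = 5
  6+0 = 6
  4+6 = 2 carry 1
  4+1+1 = 6
  1+4 = 5
  7+4 = 3 carry 1
  final carry 1

0o13562657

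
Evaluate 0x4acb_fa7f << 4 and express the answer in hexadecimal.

0x4acbfa7f0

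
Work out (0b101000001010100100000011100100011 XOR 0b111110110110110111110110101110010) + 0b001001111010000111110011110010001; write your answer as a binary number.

0b100000110110011011101000111100010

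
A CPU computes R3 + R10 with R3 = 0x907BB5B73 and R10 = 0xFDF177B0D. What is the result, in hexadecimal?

0x18E6D2D680

Add column by column in base 16, right to left:
  3+D = 0 carry 1
  7+0+1 = 8
  B+B = 6 carry 1
  5+7+1 = D
  B+7 = 2 carry 1
  B+1+1 = D
  7+F = 6 carry 1
  0+D+1 = E
  9+F = 8 carry 1
  final carry 1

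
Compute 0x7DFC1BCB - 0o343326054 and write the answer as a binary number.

0x7DFC1BCB = 0b1111101111111000001101111001011 in binary.
0o343326054 = 0b11100011011010110000101100 in binary.
Subtract column by column in base 2:
  1-0 → 1
  1-0 → 1
  0-1 → 1 (borrow)
  1-1-1 → 1 (borrow)
  0-0-1 → 1 (borrow)
  0-1-1 → 0 (borrow)
  1-0-1 → 0
  1-0 → 1
  1-0 → 1
  1-0 → 1
  0-1 → 1 (borrow)
  1-1-1 → 1 (borrow)
  1-0-1 → 0
  0-1 → 1 (borrow)
  0-0-1 → 1 (borrow)
  0-1-1 → 0 (borrow)
  0-1-1 → 0 (borrow)
  0-0-1 → 1 (borrow)
  1-1-1 → 1 (borrow)
  1-1-1 → 1 (borrow)
  1-0-1 → 0
  1-0 → 1
  1-0 → 1
  1-1 → 0
  1-1 → 0
  0-1 → 1 (borrow)
  1-0-1 → 0
  1-0 → 1
  1-0 → 1
  1-0 → 1
  1-0 → 1

0b1111010011011100110111110011111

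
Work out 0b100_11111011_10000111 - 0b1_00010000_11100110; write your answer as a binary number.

0b111110101010100001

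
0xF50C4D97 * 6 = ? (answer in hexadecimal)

Multiply each base-16 digit by 6, carrying:
  7×6 = 42 → write A carry 2
  9×6+2 = 56 → write 8 carry 3
  D×6+3 = 81 → write 1 carry 5
  4×6+5 = 29 → write D carry 1
  C×6+1 = 73 → write 9 carry 4
  0×6+4 = 4 → write 4
  5×6 = 30 → write E carry 1
  F×6+1 = 91 → write B carry 5
  remaining carry: 5

0x5BE49D18A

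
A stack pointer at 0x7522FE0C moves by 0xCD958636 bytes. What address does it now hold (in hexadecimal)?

0x142B88442

Add column by column in base 16, right to left:
  C+6 = 2 carry 1
  0+3+1 = 4
  E+6 = 4 carry 1
  F+8+1 = 8 carry 1
  2+5+1 = 8
  2+9 = B
  5+D = 2 carry 1
  7+C+1 = 4 carry 1
  final carry 1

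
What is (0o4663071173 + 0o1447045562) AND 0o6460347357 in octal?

0o6020106355

Add column by column in base 8, right to left:
  3+2 = 5
  7+6 = 5 carry 1
  1+5+1 = 7
  1+5 = 6
  7+4 = 3 carry 1
  0+0+1 = 1
  3+7 = 2 carry 1
  6+4+1 = 3 carry 1
  6+4+1 = 3 carry 1
  4+1+1 = 6
Sum = 0o6332136755; now AND with 0o6460347357:
  6&6=6, 3&4=0, 3&6=2, 2&0=0, 1&3=1, 3&4=0, 6&7=6, 7&3=3, 5&5=5, 5&7=5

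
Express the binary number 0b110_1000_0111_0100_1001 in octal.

0o1503511

Group the bits in threes: 001 101 000 011 101 001 001 → 1503511.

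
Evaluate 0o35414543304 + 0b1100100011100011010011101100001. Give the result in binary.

0b101010000101001000110111000100101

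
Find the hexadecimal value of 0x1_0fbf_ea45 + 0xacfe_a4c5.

0x1bcbe8f0a

Add column by column in base 16, right to left:
  5+5 = a
  4+c = 0 carry 1
  a+4+1 = f
  e+a = 8 carry 1
  f+e+1 = e carry 1
  b+f+1 = b carry 1
  f+c+1 = c carry 1
  0+a+1 = b
  1+0 = 1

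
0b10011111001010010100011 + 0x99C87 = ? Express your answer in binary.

0b10110010011000100101010

0x99C87 = 0b10011001110010000111 in binary.
Add column by column in base 2, right to left:
  1+1 = 0 carry 1
  1+1+1 = 1 carry 1
  0+1+1 = 0 carry 1
  0+0+1 = 1
  0+0 = 0
  1+0 = 1
  0+0 = 0
  1+1 = 0 carry 1
  0+0+1 = 1
  0+0 = 0
  1+1 = 0 carry 1
  0+1+1 = 0 carry 1
  1+1+1 = 1 carry 1
  0+0+1 = 1
  0+0 = 0
  1+1 = 0 carry 1
  1+1+1 = 1 carry 1
  1+0+1 = 0 carry 1
  1+0+1 = 0 carry 1
  1+1+1 = 1 carry 1
  0+0+1 = 1
  0+0 = 0
  1+0 = 1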